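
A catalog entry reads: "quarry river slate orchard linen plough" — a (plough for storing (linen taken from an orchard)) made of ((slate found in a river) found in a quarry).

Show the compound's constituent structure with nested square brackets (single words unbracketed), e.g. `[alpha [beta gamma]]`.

[[quarry [river slate]] [[orchard linen] plough]]

Overall it is a kind of plough (specifically "orchard linen plough"); the modifier is "quarry river slate".
Inside "quarry river slate": head "slate" (specifically "river slate"), modifier "quarry".
Inside "river slate": head "slate", modifier "river".
Inside "orchard linen plough": head "plough", modifier "orchard linen".
Inside "orchard linen": head "linen", modifier "orchard".
So the structure is [[quarry [river slate]] [[orchard linen] plough]].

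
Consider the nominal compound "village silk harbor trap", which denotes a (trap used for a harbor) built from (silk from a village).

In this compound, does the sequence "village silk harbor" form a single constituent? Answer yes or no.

no

The top-level split is [village silk] [harbor trap]; the full structure is [[village silk] [harbor trap]].
"village silk harbor" straddles a constituent boundary, so it is not a single unit.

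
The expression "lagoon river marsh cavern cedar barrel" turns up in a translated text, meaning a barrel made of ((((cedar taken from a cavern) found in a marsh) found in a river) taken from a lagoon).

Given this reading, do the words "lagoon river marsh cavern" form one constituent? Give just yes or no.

no

The top-level split is [lagoon river marsh cavern cedar] [barrel]; the full structure is [[lagoon [river [marsh [cavern cedar]]]] barrel].
"lagoon river marsh cavern" straddles a constituent boundary, so it is not a single unit.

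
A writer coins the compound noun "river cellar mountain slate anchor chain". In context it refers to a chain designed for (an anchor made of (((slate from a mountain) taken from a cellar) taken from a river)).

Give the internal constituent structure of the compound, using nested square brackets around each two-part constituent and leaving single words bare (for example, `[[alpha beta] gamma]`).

[[[river [cellar [mountain slate]]] anchor] chain]

Overall it is a kind of chain; the modifier is "river cellar mountain slate anchor".
"river cellar mountain slate anchor" → head "anchor", modifier "river cellar mountain slate".
"river cellar mountain slate" → head "slate" (specifically "cellar mountain slate"), modifier "river".
"cellar mountain slate" → head "slate" (specifically "mountain slate"), modifier "cellar".
"mountain slate" → head "slate", modifier "mountain".
Assembled: [[[river [cellar [mountain slate]]] anchor] chain].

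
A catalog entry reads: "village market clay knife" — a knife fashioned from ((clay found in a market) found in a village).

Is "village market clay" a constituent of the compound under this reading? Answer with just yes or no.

yes

The paraphrase groups the words so that "village market clay" is one unit: it corresponds to a single parenthesized sub-phrase.
The full structure is [[village [market clay]] knife], in which [village market clay] is a constituent.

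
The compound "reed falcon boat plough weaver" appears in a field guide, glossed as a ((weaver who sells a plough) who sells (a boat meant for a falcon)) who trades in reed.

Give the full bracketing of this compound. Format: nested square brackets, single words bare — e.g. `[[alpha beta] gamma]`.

[reed [[falcon boat] [plough weaver]]]

At the top level: head "weaver" (specifically "falcon boat plough weaver"); modifier "reed".
Inside "falcon boat plough weaver": head "weaver" (specifically "plough weaver"), modifier "falcon boat".
Inside "falcon boat": head "boat", modifier "falcon".
Inside "plough weaver": head "weaver", modifier "plough".
Putting it together: [reed [[falcon boat] [plough weaver]]].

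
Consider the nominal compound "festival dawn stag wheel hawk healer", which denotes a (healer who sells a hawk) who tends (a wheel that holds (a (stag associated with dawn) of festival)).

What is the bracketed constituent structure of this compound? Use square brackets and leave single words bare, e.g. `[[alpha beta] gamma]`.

[[[festival [dawn stag]] wheel] [hawk healer]]

The outermost head in the paraphrase is "healer" (specifically "hawk healer"), modified by "festival dawn stag wheel".
"festival dawn stag wheel" → head "wheel", modifier "festival dawn stag".
"festival dawn stag" → head "stag" (specifically "dawn stag"), modifier "festival".
"dawn stag" → head "stag", modifier "dawn".
"hawk healer" → head "healer", modifier "hawk".
So the structure is [[[festival [dawn stag]] wheel] [hawk healer]].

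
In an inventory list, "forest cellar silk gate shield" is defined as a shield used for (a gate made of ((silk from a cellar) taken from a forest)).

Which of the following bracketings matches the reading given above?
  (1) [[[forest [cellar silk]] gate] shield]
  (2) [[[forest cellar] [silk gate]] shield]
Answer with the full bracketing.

The paraphrase's head is the "shield" part ("shield"); its modifier is "forest cellar silk gate".
That top-level split, carried through the inner groups, gives [[[forest [cellar silk]] gate] shield].

[[[forest [cellar silk]] gate] shield]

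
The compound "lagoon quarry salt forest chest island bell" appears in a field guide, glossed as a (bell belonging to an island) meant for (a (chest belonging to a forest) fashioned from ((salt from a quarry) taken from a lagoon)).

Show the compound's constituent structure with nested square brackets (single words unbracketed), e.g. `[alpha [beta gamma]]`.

[[[lagoon [quarry salt]] [forest chest]] [island bell]]

The outermost head in the paraphrase is "bell" (specifically "island bell"), modified by "lagoon quarry salt forest chest".
"lagoon quarry salt forest chest" → head "chest" (specifically "forest chest"), modifier "lagoon quarry salt".
"lagoon quarry salt" → head "salt" (specifically "quarry salt"), modifier "lagoon".
"quarry salt" → head "salt", modifier "quarry".
"forest chest" → head "chest", modifier "forest".
"island bell" → head "bell", modifier "island".
Assembled: [[[lagoon [quarry salt]] [forest chest]] [island bell]].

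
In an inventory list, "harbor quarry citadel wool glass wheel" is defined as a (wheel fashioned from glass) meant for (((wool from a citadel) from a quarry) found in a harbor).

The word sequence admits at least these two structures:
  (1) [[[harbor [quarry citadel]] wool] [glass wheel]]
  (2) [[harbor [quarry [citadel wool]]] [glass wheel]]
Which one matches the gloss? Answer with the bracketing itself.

[[harbor [quarry [citadel wool]]] [glass wheel]]

The paraphrase's head is the "wheel" part ("glass wheel"); its modifier is "harbor quarry citadel wool".
That top-level split, carried through the inner groups, gives [[harbor [quarry [citadel wool]]] [glass wheel]].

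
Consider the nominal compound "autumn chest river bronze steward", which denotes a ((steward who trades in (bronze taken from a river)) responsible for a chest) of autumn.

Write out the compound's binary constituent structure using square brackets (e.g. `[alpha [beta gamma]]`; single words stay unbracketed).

[autumn [chest [[river bronze] steward]]]

At the top level: head "steward" (specifically "chest river bronze steward"); modifier "autumn".
Inside "chest river bronze steward": head "steward" (specifically "river bronze steward"), modifier "chest".
Inside "river bronze steward": head "steward", modifier "river bronze".
Inside "river bronze": head "bronze", modifier "river".
So the structure is [autumn [chest [[river bronze] steward]]].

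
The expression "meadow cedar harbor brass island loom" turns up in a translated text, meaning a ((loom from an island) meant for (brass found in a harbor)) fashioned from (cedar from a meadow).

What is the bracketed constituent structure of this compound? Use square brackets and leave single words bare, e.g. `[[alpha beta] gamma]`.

The outermost head in the paraphrase is "loom" (specifically "harbor brass island loom"), modified by "meadow cedar".
"meadow cedar" → head "cedar", modifier "meadow".
"harbor brass island loom" → head "loom" (specifically "island loom"), modifier "harbor brass".
"harbor brass" → head "brass", modifier "harbor".
"island loom" → head "loom", modifier "island".
Putting it together: [[meadow cedar] [[harbor brass] [island loom]]].

[[meadow cedar] [[harbor brass] [island loom]]]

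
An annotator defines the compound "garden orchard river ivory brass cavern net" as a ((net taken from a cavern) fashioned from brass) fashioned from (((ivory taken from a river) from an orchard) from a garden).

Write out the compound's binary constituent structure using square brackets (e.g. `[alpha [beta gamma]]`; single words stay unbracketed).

[[garden [orchard [river ivory]]] [brass [cavern net]]]

Overall it is a kind of net (specifically "brass cavern net"); the modifier is "garden orchard river ivory".
Within "garden orchard river ivory", the head is "ivory" (specifically "orchard river ivory") and the modifier is "garden".
Within "orchard river ivory", the head is "ivory" (specifically "river ivory") and the modifier is "orchard".
Within "river ivory", the head is "ivory" and the modifier is "river".
Within "brass cavern net", the head is "net" (specifically "cavern net") and the modifier is "brass".
Within "cavern net", the head is "net" and the modifier is "cavern".
Putting it together: [[garden [orchard [river ivory]]] [brass [cavern net]]].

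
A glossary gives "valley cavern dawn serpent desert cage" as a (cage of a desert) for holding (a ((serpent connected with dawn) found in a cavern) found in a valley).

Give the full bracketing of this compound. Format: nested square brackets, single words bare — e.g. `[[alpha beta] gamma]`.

The outermost head in the paraphrase is "cage" (specifically "desert cage"), modified by "valley cavern dawn serpent".
"valley cavern dawn serpent" → head "serpent" (specifically "cavern dawn serpent"), modifier "valley".
"cavern dawn serpent" → head "serpent" (specifically "dawn serpent"), modifier "cavern".
"dawn serpent" → head "serpent", modifier "dawn".
"desert cage" → head "cage", modifier "desert".
Putting it together: [[valley [cavern [dawn serpent]]] [desert cage]].

[[valley [cavern [dawn serpent]]] [desert cage]]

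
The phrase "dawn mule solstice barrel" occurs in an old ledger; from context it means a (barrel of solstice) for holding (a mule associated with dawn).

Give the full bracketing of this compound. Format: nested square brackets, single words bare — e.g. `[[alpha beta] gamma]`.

[[dawn mule] [solstice barrel]]

The outermost head in the paraphrase is "barrel" (specifically "solstice barrel"), modified by "dawn mule".
Inside "dawn mule": head "mule", modifier "dawn".
Inside "solstice barrel": head "barrel", modifier "solstice".
Assembled: [[dawn mule] [solstice barrel]].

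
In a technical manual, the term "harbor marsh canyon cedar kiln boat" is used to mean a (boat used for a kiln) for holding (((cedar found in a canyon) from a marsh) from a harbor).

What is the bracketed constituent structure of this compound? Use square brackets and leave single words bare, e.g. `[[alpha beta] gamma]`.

Whole compound: head "boat" (specifically "kiln boat"), modifier "harbor marsh canyon cedar".
Within "harbor marsh canyon cedar", the head is "cedar" (specifically "marsh canyon cedar") and the modifier is "harbor".
Within "marsh canyon cedar", the head is "cedar" (specifically "canyon cedar") and the modifier is "marsh".
Within "canyon cedar", the head is "cedar" and the modifier is "canyon".
Within "kiln boat", the head is "boat" and the modifier is "kiln".
Putting it together: [[harbor [marsh [canyon cedar]]] [kiln boat]].

[[harbor [marsh [canyon cedar]]] [kiln boat]]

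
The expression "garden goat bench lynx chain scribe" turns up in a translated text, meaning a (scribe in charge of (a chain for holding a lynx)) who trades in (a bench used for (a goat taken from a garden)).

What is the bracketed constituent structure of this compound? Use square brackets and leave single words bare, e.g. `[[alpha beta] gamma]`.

[[[garden goat] bench] [[lynx chain] scribe]]

Overall it is a kind of scribe (specifically "lynx chain scribe"); the modifier is "garden goat bench".
Inside "garden goat bench": head "bench", modifier "garden goat".
Inside "garden goat": head "goat", modifier "garden".
Inside "lynx chain scribe": head "scribe", modifier "lynx chain".
Inside "lynx chain": head "chain", modifier "lynx".
Putting it together: [[[garden goat] bench] [[lynx chain] scribe]].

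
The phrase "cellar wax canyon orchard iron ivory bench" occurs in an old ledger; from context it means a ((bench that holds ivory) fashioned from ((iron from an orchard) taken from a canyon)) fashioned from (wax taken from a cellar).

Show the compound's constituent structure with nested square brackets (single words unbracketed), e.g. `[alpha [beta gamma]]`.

[[cellar wax] [[canyon [orchard iron]] [ivory bench]]]

Whole compound: head "bench" (specifically "canyon orchard iron ivory bench"), modifier "cellar wax".
"cellar wax" → head "wax", modifier "cellar".
"canyon orchard iron ivory bench" → head "bench" (specifically "ivory bench"), modifier "canyon orchard iron".
"canyon orchard iron" → head "iron" (specifically "orchard iron"), modifier "canyon".
"orchard iron" → head "iron", modifier "orchard".
"ivory bench" → head "bench", modifier "ivory".
So the structure is [[cellar wax] [[canyon [orchard iron]] [ivory bench]]].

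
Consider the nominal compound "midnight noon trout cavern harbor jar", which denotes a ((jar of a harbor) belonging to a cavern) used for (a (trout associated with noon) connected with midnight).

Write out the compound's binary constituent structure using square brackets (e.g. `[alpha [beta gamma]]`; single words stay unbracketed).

[[midnight [noon trout]] [cavern [harbor jar]]]

The outermost head in the paraphrase is "jar" (specifically "cavern harbor jar"), modified by "midnight noon trout".
Within "midnight noon trout", the head is "trout" (specifically "noon trout") and the modifier is "midnight".
Within "noon trout", the head is "trout" and the modifier is "noon".
Within "cavern harbor jar", the head is "jar" (specifically "harbor jar") and the modifier is "cavern".
Within "harbor jar", the head is "jar" and the modifier is "harbor".
Assembled: [[midnight [noon trout]] [cavern [harbor jar]]].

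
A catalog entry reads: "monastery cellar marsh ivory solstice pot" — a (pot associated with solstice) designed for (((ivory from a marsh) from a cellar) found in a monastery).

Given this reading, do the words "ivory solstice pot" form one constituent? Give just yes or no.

The top-level split is [monastery cellar marsh ivory] [solstice pot]; the full structure is [[monastery [cellar [marsh ivory]]] [solstice pot]].
"ivory solstice pot" straddles a constituent boundary, so it is not a single unit.

no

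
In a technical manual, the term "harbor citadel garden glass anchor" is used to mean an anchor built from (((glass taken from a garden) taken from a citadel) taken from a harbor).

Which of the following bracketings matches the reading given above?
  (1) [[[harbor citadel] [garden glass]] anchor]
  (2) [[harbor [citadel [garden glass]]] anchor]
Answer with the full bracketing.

[[harbor [citadel [garden glass]]] anchor]

The paraphrase's head is the "anchor" part ("anchor"); its modifier is "harbor citadel garden glass".
That top-level split, carried through the inner groups, gives [[harbor [citadel [garden glass]]] anchor].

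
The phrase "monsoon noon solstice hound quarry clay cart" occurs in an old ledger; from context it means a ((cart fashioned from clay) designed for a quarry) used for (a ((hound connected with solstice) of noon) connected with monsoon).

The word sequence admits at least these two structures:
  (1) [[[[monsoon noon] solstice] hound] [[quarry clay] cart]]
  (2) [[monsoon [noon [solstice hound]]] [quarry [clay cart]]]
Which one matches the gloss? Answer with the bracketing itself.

The paraphrase's head is the "cart" part ("quarry clay cart"); its modifier is "monsoon noon solstice hound".
That top-level split, carried through the inner groups, gives [[monsoon [noon [solstice hound]]] [quarry [clay cart]]].

[[monsoon [noon [solstice hound]]] [quarry [clay cart]]]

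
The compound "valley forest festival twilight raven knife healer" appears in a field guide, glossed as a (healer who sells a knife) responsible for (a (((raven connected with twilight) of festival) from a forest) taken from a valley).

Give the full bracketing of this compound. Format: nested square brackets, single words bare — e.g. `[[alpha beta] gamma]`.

Overall it is a kind of healer (specifically "knife healer"); the modifier is "valley forest festival twilight raven".
Inside "valley forest festival twilight raven": head "raven" (specifically "forest festival twilight raven"), modifier "valley".
Inside "forest festival twilight raven": head "raven" (specifically "festival twilight raven"), modifier "forest".
Inside "festival twilight raven": head "raven" (specifically "twilight raven"), modifier "festival".
Inside "twilight raven": head "raven", modifier "twilight".
Inside "knife healer": head "healer", modifier "knife".
Assembled: [[valley [forest [festival [twilight raven]]]] [knife healer]].

[[valley [forest [festival [twilight raven]]]] [knife healer]]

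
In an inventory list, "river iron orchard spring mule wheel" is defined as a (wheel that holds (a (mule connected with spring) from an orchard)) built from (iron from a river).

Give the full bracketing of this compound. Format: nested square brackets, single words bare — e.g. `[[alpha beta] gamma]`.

Whole compound: head "wheel" (specifically "orchard spring mule wheel"), modifier "river iron".
"river iron" → head "iron", modifier "river".
"orchard spring mule wheel" → head "wheel", modifier "orchard spring mule".
"orchard spring mule" → head "mule" (specifically "spring mule"), modifier "orchard".
"spring mule" → head "mule", modifier "spring".
Assembled: [[river iron] [[orchard [spring mule]] wheel]].

[[river iron] [[orchard [spring mule]] wheel]]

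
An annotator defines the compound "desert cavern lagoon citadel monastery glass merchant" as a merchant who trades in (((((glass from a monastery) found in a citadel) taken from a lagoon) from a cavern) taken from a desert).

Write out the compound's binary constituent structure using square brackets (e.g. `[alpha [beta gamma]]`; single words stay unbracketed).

[[desert [cavern [lagoon [citadel [monastery glass]]]]] merchant]

Overall it is a kind of merchant; the modifier is "desert cavern lagoon citadel monastery glass".
Inside "desert cavern lagoon citadel monastery glass": head "glass" (specifically "cavern lagoon citadel monastery glass"), modifier "desert".
Inside "cavern lagoon citadel monastery glass": head "glass" (specifically "lagoon citadel monastery glass"), modifier "cavern".
Inside "lagoon citadel monastery glass": head "glass" (specifically "citadel monastery glass"), modifier "lagoon".
Inside "citadel monastery glass": head "glass" (specifically "monastery glass"), modifier "citadel".
Inside "monastery glass": head "glass", modifier "monastery".
Putting it together: [[desert [cavern [lagoon [citadel [monastery glass]]]]] merchant].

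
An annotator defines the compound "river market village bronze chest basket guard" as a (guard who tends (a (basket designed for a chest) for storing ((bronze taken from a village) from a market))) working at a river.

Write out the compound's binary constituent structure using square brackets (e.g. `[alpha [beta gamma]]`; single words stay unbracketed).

Overall it is a kind of guard (specifically "market village bronze chest basket guard"); the modifier is "river".
"market village bronze chest basket guard" → head "guard", modifier "market village bronze chest basket".
"market village bronze chest basket" → head "basket" (specifically "chest basket"), modifier "market village bronze".
"market village bronze" → head "bronze" (specifically "village bronze"), modifier "market".
"village bronze" → head "bronze", modifier "village".
"chest basket" → head "basket", modifier "chest".
So the structure is [river [[[market [village bronze]] [chest basket]] guard]].

[river [[[market [village bronze]] [chest basket]] guard]]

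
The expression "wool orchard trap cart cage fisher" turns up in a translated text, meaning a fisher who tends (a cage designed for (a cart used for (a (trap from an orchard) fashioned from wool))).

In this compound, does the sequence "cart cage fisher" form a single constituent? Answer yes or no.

The top-level split is [wool orchard trap cart cage] [fisher]; the full structure is [[[[wool [orchard trap]] cart] cage] fisher].
"cart cage fisher" straddles a constituent boundary, so it is not a single unit.

no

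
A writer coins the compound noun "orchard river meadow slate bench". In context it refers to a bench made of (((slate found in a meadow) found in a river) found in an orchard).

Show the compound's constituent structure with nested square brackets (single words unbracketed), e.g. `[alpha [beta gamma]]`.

[[orchard [river [meadow slate]]] bench]

At the top level: head "bench"; modifier "orchard river meadow slate".
"orchard river meadow slate" → head "slate" (specifically "river meadow slate"), modifier "orchard".
"river meadow slate" → head "slate" (specifically "meadow slate"), modifier "river".
"meadow slate" → head "slate", modifier "meadow".
Putting it together: [[orchard [river [meadow slate]]] bench].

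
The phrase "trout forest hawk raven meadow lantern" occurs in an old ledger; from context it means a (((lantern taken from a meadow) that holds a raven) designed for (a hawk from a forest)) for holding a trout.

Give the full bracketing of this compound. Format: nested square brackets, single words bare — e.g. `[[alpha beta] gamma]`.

[trout [[forest hawk] [raven [meadow lantern]]]]

Whole compound: head "lantern" (specifically "forest hawk raven meadow lantern"), modifier "trout".
Inside "forest hawk raven meadow lantern": head "lantern" (specifically "raven meadow lantern"), modifier "forest hawk".
Inside "forest hawk": head "hawk", modifier "forest".
Inside "raven meadow lantern": head "lantern" (specifically "meadow lantern"), modifier "raven".
Inside "meadow lantern": head "lantern", modifier "meadow".
So the structure is [trout [[forest hawk] [raven [meadow lantern]]]].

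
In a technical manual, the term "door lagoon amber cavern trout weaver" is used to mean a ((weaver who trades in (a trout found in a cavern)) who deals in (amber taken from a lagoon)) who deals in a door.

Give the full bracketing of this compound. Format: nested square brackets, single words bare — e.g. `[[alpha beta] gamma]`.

Overall it is a kind of weaver (specifically "lagoon amber cavern trout weaver"); the modifier is "door".
Inside "lagoon amber cavern trout weaver": head "weaver" (specifically "cavern trout weaver"), modifier "lagoon amber".
Inside "lagoon amber": head "amber", modifier "lagoon".
Inside "cavern trout weaver": head "weaver", modifier "cavern trout".
Inside "cavern trout": head "trout", modifier "cavern".
Assembled: [door [[lagoon amber] [[cavern trout] weaver]]].

[door [[lagoon amber] [[cavern trout] weaver]]]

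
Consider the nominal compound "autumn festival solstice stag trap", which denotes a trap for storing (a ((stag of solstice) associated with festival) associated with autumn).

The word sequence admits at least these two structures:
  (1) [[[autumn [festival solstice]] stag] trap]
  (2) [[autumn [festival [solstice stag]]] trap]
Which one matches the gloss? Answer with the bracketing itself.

[[autumn [festival [solstice stag]]] trap]

The paraphrase's head is the "trap" part ("trap"); its modifier is "autumn festival solstice stag".
That top-level split, carried through the inner groups, gives [[autumn [festival [solstice stag]]] trap].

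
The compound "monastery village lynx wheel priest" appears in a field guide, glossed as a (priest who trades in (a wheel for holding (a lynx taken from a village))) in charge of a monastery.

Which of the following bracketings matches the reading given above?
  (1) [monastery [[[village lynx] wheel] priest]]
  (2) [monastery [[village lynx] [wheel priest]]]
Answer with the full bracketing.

[monastery [[[village lynx] wheel] priest]]

The paraphrase's head is the "priest" part ("village lynx wheel priest"); its modifier is "monastery".
That top-level split, carried through the inner groups, gives [monastery [[[village lynx] wheel] priest]].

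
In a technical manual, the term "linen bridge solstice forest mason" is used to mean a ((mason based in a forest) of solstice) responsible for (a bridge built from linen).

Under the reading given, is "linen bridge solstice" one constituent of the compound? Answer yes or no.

The top-level split is [linen bridge] [solstice forest mason]; the full structure is [[linen bridge] [solstice [forest mason]]].
"linen bridge solstice" straddles a constituent boundary, so it is not a single unit.

no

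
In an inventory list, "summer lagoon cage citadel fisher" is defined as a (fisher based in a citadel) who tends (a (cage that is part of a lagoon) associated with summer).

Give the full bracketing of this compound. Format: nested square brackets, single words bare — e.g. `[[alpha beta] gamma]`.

Whole compound: head "fisher" (specifically "citadel fisher"), modifier "summer lagoon cage".
Inside "summer lagoon cage": head "cage" (specifically "lagoon cage"), modifier "summer".
Inside "lagoon cage": head "cage", modifier "lagoon".
Inside "citadel fisher": head "fisher", modifier "citadel".
So the structure is [[summer [lagoon cage]] [citadel fisher]].

[[summer [lagoon cage]] [citadel fisher]]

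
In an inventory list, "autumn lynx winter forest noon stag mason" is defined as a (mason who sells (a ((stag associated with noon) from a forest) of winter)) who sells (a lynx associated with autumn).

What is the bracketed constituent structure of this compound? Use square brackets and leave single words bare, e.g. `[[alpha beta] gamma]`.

Whole compound: head "mason" (specifically "winter forest noon stag mason"), modifier "autumn lynx".
"autumn lynx" → head "lynx", modifier "autumn".
"winter forest noon stag mason" → head "mason", modifier "winter forest noon stag".
"winter forest noon stag" → head "stag" (specifically "forest noon stag"), modifier "winter".
"forest noon stag" → head "stag" (specifically "noon stag"), modifier "forest".
"noon stag" → head "stag", modifier "noon".
Putting it together: [[autumn lynx] [[winter [forest [noon stag]]] mason]].

[[autumn lynx] [[winter [forest [noon stag]]] mason]]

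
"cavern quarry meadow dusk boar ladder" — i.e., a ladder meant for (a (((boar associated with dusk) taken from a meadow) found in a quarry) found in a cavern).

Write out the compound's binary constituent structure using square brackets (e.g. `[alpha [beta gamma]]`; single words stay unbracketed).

[[cavern [quarry [meadow [dusk boar]]]] ladder]

Whole compound: head "ladder", modifier "cavern quarry meadow dusk boar".
Inside "cavern quarry meadow dusk boar": head "boar" (specifically "quarry meadow dusk boar"), modifier "cavern".
Inside "quarry meadow dusk boar": head "boar" (specifically "meadow dusk boar"), modifier "quarry".
Inside "meadow dusk boar": head "boar" (specifically "dusk boar"), modifier "meadow".
Inside "dusk boar": head "boar", modifier "dusk".
So the structure is [[cavern [quarry [meadow [dusk boar]]]] ladder].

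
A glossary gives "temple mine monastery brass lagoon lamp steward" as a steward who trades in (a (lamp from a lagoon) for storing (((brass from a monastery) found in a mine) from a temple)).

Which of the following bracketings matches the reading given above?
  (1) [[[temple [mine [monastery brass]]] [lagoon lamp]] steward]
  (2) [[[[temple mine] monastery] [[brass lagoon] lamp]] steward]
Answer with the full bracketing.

[[[temple [mine [monastery brass]]] [lagoon lamp]] steward]

The paraphrase's head is the "steward" part ("steward"); its modifier is "temple mine monastery brass lagoon lamp".
That top-level split, carried through the inner groups, gives [[[temple [mine [monastery brass]]] [lagoon lamp]] steward].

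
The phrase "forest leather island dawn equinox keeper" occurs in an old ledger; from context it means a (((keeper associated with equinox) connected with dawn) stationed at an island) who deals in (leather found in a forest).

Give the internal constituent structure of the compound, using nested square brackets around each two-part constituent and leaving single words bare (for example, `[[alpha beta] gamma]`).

[[forest leather] [island [dawn [equinox keeper]]]]

Whole compound: head "keeper" (specifically "island dawn equinox keeper"), modifier "forest leather".
"forest leather" → head "leather", modifier "forest".
"island dawn equinox keeper" → head "keeper" (specifically "dawn equinox keeper"), modifier "island".
"dawn equinox keeper" → head "keeper" (specifically "equinox keeper"), modifier "dawn".
"equinox keeper" → head "keeper", modifier "equinox".
Assembled: [[forest leather] [island [dawn [equinox keeper]]]].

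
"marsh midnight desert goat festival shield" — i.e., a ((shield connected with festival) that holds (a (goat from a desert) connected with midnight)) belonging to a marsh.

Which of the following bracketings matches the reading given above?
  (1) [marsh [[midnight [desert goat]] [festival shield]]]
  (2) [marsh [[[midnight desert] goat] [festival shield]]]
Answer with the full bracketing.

The paraphrase's head is the "shield" part ("midnight desert goat festival shield"); its modifier is "marsh".
That top-level split, carried through the inner groups, gives [marsh [[midnight [desert goat]] [festival shield]]].

[marsh [[midnight [desert goat]] [festival shield]]]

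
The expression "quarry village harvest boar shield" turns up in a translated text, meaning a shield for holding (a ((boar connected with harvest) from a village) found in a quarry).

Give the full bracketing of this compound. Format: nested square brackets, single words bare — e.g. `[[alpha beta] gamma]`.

Overall it is a kind of shield; the modifier is "quarry village harvest boar".
Within "quarry village harvest boar", the head is "boar" (specifically "village harvest boar") and the modifier is "quarry".
Within "village harvest boar", the head is "boar" (specifically "harvest boar") and the modifier is "village".
Within "harvest boar", the head is "boar" and the modifier is "harvest".
So the structure is [[quarry [village [harvest boar]]] shield].

[[quarry [village [harvest boar]]] shield]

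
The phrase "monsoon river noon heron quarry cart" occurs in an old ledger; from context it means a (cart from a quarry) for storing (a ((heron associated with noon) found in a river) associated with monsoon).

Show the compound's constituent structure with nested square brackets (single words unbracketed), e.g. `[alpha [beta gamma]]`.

Overall it is a kind of cart (specifically "quarry cart"); the modifier is "monsoon river noon heron".
Within "monsoon river noon heron", the head is "heron" (specifically "river noon heron") and the modifier is "monsoon".
Within "river noon heron", the head is "heron" (specifically "noon heron") and the modifier is "river".
Within "noon heron", the head is "heron" and the modifier is "noon".
Within "quarry cart", the head is "cart" and the modifier is "quarry".
Assembled: [[monsoon [river [noon heron]]] [quarry cart]].

[[monsoon [river [noon heron]]] [quarry cart]]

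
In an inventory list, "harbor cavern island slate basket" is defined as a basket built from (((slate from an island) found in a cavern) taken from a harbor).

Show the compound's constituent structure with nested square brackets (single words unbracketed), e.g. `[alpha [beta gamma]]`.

Overall it is a kind of basket; the modifier is "harbor cavern island slate".
"harbor cavern island slate" → head "slate" (specifically "cavern island slate"), modifier "harbor".
"cavern island slate" → head "slate" (specifically "island slate"), modifier "cavern".
"island slate" → head "slate", modifier "island".
Assembled: [[harbor [cavern [island slate]]] basket].

[[harbor [cavern [island slate]]] basket]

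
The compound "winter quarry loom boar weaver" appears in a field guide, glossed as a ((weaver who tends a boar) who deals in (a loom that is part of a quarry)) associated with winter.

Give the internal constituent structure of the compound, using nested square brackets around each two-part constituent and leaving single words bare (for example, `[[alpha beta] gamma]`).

Whole compound: head "weaver" (specifically "quarry loom boar weaver"), modifier "winter".
"quarry loom boar weaver" → head "weaver" (specifically "boar weaver"), modifier "quarry loom".
"quarry loom" → head "loom", modifier "quarry".
"boar weaver" → head "weaver", modifier "boar".
Putting it together: [winter [[quarry loom] [boar weaver]]].

[winter [[quarry loom] [boar weaver]]]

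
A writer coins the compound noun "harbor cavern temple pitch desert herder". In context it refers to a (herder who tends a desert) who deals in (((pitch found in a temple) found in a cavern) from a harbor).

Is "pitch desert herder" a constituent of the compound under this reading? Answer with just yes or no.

The top-level split is [harbor cavern temple pitch] [desert herder]; the full structure is [[harbor [cavern [temple pitch]]] [desert herder]].
"pitch desert herder" straddles a constituent boundary, so it is not a single unit.

no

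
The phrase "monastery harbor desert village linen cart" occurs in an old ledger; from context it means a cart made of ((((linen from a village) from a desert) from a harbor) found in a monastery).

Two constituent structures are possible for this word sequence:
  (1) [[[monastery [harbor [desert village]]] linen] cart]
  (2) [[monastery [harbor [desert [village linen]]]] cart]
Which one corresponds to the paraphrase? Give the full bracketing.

The paraphrase's head is the "cart" part ("cart"); its modifier is "monastery harbor desert village linen".
That top-level split, carried through the inner groups, gives [[monastery [harbor [desert [village linen]]]] cart].

[[monastery [harbor [desert [village linen]]]] cart]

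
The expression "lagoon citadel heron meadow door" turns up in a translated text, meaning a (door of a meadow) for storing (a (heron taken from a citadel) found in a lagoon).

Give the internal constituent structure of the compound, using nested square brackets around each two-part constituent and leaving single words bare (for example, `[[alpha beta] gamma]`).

Whole compound: head "door" (specifically "meadow door"), modifier "lagoon citadel heron".
Within "lagoon citadel heron", the head is "heron" (specifically "citadel heron") and the modifier is "lagoon".
Within "citadel heron", the head is "heron" and the modifier is "citadel".
Within "meadow door", the head is "door" and the modifier is "meadow".
Putting it together: [[lagoon [citadel heron]] [meadow door]].

[[lagoon [citadel heron]] [meadow door]]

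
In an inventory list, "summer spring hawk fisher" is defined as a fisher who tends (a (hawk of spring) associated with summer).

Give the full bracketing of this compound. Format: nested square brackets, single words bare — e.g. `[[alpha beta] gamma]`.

Whole compound: head "fisher", modifier "summer spring hawk".
Within "summer spring hawk", the head is "hawk" (specifically "spring hawk") and the modifier is "summer".
Within "spring hawk", the head is "hawk" and the modifier is "spring".
Putting it together: [[summer [spring hawk]] fisher].

[[summer [spring hawk]] fisher]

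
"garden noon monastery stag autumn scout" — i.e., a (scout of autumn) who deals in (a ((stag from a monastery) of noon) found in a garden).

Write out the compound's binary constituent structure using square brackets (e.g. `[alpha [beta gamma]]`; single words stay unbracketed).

[[garden [noon [monastery stag]]] [autumn scout]]

At the top level: head "scout" (specifically "autumn scout"); modifier "garden noon monastery stag".
Inside "garden noon monastery stag": head "stag" (specifically "noon monastery stag"), modifier "garden".
Inside "noon monastery stag": head "stag" (specifically "monastery stag"), modifier "noon".
Inside "monastery stag": head "stag", modifier "monastery".
Inside "autumn scout": head "scout", modifier "autumn".
So the structure is [[garden [noon [monastery stag]]] [autumn scout]].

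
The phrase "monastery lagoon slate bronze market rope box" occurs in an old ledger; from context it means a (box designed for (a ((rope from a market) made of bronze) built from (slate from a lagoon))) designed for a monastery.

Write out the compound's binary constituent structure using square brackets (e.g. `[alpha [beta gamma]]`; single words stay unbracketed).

Whole compound: head "box" (specifically "lagoon slate bronze market rope box"), modifier "monastery".
Inside "lagoon slate bronze market rope box": head "box", modifier "lagoon slate bronze market rope".
Inside "lagoon slate bronze market rope": head "rope" (specifically "bronze market rope"), modifier "lagoon slate".
Inside "lagoon slate": head "slate", modifier "lagoon".
Inside "bronze market rope": head "rope" (specifically "market rope"), modifier "bronze".
Inside "market rope": head "rope", modifier "market".
So the structure is [monastery [[[lagoon slate] [bronze [market rope]]] box]].

[monastery [[[lagoon slate] [bronze [market rope]]] box]]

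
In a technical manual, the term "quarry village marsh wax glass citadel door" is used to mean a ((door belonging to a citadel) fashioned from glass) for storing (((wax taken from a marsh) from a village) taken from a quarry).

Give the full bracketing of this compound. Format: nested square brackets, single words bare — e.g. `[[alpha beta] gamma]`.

[[quarry [village [marsh wax]]] [glass [citadel door]]]

The outermost head in the paraphrase is "door" (specifically "glass citadel door"), modified by "quarry village marsh wax".
Inside "quarry village marsh wax": head "wax" (specifically "village marsh wax"), modifier "quarry".
Inside "village marsh wax": head "wax" (specifically "marsh wax"), modifier "village".
Inside "marsh wax": head "wax", modifier "marsh".
Inside "glass citadel door": head "door" (specifically "citadel door"), modifier "glass".
Inside "citadel door": head "door", modifier "citadel".
Putting it together: [[quarry [village [marsh wax]]] [glass [citadel door]]].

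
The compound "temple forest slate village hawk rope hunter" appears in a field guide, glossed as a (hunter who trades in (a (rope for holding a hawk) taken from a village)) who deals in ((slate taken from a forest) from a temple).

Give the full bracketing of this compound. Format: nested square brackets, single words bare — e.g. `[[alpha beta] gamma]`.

[[temple [forest slate]] [[village [hawk rope]] hunter]]

Whole compound: head "hunter" (specifically "village hawk rope hunter"), modifier "temple forest slate".
Within "temple forest slate", the head is "slate" (specifically "forest slate") and the modifier is "temple".
Within "forest slate", the head is "slate" and the modifier is "forest".
Within "village hawk rope hunter", the head is "hunter" and the modifier is "village hawk rope".
Within "village hawk rope", the head is "rope" (specifically "hawk rope") and the modifier is "village".
Within "hawk rope", the head is "rope" and the modifier is "hawk".
Putting it together: [[temple [forest slate]] [[village [hawk rope]] hunter]].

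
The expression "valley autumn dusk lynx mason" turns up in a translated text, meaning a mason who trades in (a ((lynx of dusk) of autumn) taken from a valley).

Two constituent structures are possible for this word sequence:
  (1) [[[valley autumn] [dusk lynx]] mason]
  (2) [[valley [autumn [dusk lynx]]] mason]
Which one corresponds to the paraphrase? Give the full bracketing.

[[valley [autumn [dusk lynx]]] mason]

The paraphrase's head is the "mason" part ("mason"); its modifier is "valley autumn dusk lynx".
That top-level split, carried through the inner groups, gives [[valley [autumn [dusk lynx]]] mason].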